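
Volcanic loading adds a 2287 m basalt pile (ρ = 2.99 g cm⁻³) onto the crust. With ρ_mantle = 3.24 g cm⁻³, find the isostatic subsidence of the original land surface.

2110 m

Subaerial loading: s = t ρ_load / ρ_m.
s = 2287 m × 2.99/3.24 = 2110 m.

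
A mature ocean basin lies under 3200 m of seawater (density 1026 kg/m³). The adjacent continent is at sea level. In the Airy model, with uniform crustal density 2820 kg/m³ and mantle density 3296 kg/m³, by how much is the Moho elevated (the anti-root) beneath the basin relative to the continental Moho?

12100 m

In Airy isostatic equilibrium: replacing crust with seawater at the top is compensated by replacing crust with mantle at the base: d (ρ_c − ρ_w) = a (ρ_m − ρ_c).
a = d (ρ_c − ρ_w)/(ρ_m − ρ_c) = 3200 m × 1794/476 = 12100 m.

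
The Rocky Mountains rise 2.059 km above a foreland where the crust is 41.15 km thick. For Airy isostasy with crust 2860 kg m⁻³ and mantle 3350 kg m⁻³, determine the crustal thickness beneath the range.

Root depth r = h ρ_c / (ρ_m − ρ_c) = 2.059 km × 2860 / 490 = 12.02 km.
Total thickness = T + h + r = 41.15 km + 2.059 km + 12.02 km = 55.2 km.

55.2 km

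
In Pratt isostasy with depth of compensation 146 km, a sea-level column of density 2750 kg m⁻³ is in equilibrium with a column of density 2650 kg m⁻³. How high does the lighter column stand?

5.51 km

ρ_ref D = ρ (D + h) → h = D (ρ_ref − ρ)/ρ.
h = 146 km × (2750 − 2650)/2650 = 5.51 km.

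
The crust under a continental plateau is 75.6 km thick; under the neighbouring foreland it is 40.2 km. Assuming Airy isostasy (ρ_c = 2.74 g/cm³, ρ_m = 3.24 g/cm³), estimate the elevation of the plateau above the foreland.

5.46 km

Excess crust Δ = 75.6 km − 40.2 km = 35.4 km, split between elevation h and root r with h + r = Δ.
Airy balance ρ_c h = (ρ_m − ρ_c) r gives r = h ρ_c/(ρ_m − ρ_c), so h (1 + ρ_c/(ρ_m − ρ_c)) = Δ, i.e. h = Δ (ρ_m − ρ_c)/ρ_m.
h = 35.4 km × 0.5/3.24 = 5.46 km.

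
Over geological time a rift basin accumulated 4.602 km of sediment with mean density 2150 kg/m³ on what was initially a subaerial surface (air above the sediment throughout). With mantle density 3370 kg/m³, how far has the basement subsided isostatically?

2.94 km

Subaerial load: s = t ρ_sed / ρ_m = 4.602 km × 2150/3370 = 2.94 km.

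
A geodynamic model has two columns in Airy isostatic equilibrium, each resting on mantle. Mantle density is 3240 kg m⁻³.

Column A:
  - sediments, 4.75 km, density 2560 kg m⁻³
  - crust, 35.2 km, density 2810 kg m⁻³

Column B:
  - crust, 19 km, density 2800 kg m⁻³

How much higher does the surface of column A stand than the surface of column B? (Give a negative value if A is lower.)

For any compensation level in the mantle, the mantle terms cancel and isostasy reduces to e = (Σt_A − Σt_B) − (Σ(ρt)_A − Σ(ρt)_B) / ρ_m.
Σt_A = 39.95 km; Σt_B = 19 km; Σ(ρt)_A = 111072; Σ(ρt)_B = 53200 (in km·kg m⁻³).
e = (39.95 − 19) − (111072 − 53200) / 3240 = 3.09 km.

3.09 km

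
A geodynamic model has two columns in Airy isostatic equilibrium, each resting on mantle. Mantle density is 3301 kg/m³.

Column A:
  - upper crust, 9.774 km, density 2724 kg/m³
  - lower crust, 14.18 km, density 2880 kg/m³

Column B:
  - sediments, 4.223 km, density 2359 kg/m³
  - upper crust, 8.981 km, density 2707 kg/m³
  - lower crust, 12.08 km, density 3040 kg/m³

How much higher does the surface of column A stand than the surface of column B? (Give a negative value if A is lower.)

For any compensation level in the mantle, the mantle terms cancel and isostasy reduces to e = (Σt_A − Σt_B) − (Σ(ρt)_A − Σ(ρt)_B) / ρ_m.
Σt_A = 23.954 km; Σt_B = 25.284 km; Σ(ρt)_A = 67462.776; Σ(ρt)_B = 70996.824 (in km·kg/m³).
e = (23.954 − 25.284) − (67462.776 − 70996.824) / 3301 = −0.259 km.

−0.259 km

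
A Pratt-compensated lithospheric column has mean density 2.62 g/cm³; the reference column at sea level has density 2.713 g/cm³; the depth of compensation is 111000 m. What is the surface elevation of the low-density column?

ρ_ref D = ρ (D + h) → h = D (ρ_ref − ρ)/ρ.
h = 111000 m × (2.713 − 2.62)/2.62 = 3940 m.

3940 m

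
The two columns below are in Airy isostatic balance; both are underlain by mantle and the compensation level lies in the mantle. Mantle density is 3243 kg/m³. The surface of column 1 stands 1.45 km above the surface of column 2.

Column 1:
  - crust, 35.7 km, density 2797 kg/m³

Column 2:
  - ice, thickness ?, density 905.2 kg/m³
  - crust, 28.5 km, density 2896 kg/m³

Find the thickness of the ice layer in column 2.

0.569 km

Take the compensation level at the base of the deeper column (depth z_c below the surface of column 1) and equate Σ ρ_i t_i down to z_c; mantle fills any gap and the z_c terms cancel.
Column 1: 35.7×2797 + (z_c − 35.7)×3243
Column 2: 1.45×0 + x×905.2 + 28.5×2896 + (z_c − 1.45 − 28.5 − x)×3243
The z_c×3243 term appears on both sides and cancels. Collect the known terms of each column as K = Σ(ρt)_known − 3243 × (depth of known layers): K_1 = 99852.9 − 3243×35.7 = −15922.2; K_2 = 82536 − 3243×(1.45 + 28.5) = −14591.85.
Balance: K_1 = K_2 − x×(3243 − 905.2), so x = (K_2 − K_1)/(3243 − 905.2) = 1330.35/2337.8 = 0.569 km.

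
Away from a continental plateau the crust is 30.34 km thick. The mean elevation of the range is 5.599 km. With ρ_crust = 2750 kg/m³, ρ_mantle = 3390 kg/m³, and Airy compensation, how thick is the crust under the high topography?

Root depth r = h ρ_c / (ρ_m − ρ_c) = 5.599 km × 2750 / 640 = 24.06 km.
Total thickness = T + h + r = 30.34 km + 5.599 km + 24.06 km = 60 km.

60 km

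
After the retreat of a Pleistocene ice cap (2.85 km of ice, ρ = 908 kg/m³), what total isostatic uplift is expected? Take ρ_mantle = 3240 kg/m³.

Removing the load lets mantle flow back in; uplift u satisfies ρ_ice t = ρ_m u.
u = t ρ_ice/ρ_m = 2.85 km × 908/3240 = 0.799 km.

0.799 km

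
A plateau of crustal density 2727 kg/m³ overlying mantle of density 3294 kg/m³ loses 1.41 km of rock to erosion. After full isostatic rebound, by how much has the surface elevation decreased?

Rebound u = e ρ_c/ρ_m = 1.41 km × 2727/3294 = 1.167 km.
Net surface drop = e − u = 1.41 km − 1.167 km = e (ρ_m − ρ_c)/ρ_m = 0.243 km.

0.243 km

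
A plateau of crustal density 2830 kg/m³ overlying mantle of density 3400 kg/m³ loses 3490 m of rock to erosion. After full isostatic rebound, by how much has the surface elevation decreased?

Rebound u = e ρ_c/ρ_m = 3490 m × 2830/3400 = 2905 m.
Net surface drop = e − u = 3490 m − 2905 m = e (ρ_m − ρ_c)/ρ_m = 585 m.

585 m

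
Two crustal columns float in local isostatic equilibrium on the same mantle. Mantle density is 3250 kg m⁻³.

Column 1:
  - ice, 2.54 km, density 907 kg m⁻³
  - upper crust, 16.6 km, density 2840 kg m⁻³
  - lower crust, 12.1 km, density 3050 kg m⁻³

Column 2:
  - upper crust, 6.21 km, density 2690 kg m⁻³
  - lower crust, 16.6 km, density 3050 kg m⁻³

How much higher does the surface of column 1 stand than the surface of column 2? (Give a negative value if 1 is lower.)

For any compensation level in the mantle, the mantle terms cancel and isostasy reduces to e = (Σt_1 − Σt_2) − (Σ(ρt)_1 − Σ(ρt)_2) / ρ_m.
Σt_1 = 31.24 km; Σt_2 = 22.81 km; Σ(ρt)_1 = 86352.78; Σ(ρt)_2 = 67334.9 (in km·kg m⁻³).
e = (31.24 − 22.81) − (86352.78 − 67334.9) / 3250 = 2.58 km.

2.58 km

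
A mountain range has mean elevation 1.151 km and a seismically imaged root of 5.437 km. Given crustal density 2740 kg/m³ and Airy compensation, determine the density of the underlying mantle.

3320 kg/m³

Airy balance: ρ_c h = (ρ_m − ρ_c) r → ρ_m = ρ_c (1 + h/r).
ρ_m = 2740 × (1 + 1.151 km/5.437 km) = 3320 kg/m³.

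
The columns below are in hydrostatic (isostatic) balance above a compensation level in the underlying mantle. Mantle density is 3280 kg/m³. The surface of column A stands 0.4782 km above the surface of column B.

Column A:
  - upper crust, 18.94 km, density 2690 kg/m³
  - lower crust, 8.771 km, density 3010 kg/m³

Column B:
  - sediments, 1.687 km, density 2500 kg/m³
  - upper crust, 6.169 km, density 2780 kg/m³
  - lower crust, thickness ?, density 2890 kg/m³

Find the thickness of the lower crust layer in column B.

Take the compensation level at the base of the deeper column (depth z_c below the surface of column A) and equate Σ ρ_i t_i down to z_c; mantle fills any gap and the z_c terms cancel.
Column A: 18.94×2690 + 8.771×3010 + (z_c − 27.711)×3280
Column B: 0.4782×0 + 1.687×2500 + 6.169×2780 + x×2890 + (z_c − 0.4782 − 7.856 − x)×3280
The z_c×3280 term appears on both sides and cancels. Collect the known terms of each column as K = Σ(ρt)_known − 3280 × (depth of known layers): K_A = 77349.31 − 3280×27.711 = −13542.77; K_B = 21367.32 − 3280×(0.4782 + 7.856) = −5968.856.
Balance: K_A = K_B − x×(3280 − 2890), so x = (K_B − K_A)/(3280 − 2890) = 7573.91/390 = 19.4 km.

19.4 km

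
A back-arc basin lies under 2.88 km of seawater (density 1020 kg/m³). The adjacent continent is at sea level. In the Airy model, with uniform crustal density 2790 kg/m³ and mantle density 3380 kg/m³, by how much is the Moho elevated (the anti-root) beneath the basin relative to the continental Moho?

8.64 km

Equating mass per unit area of the two columns: replacing crust with seawater at the top is compensated by replacing crust with mantle at the base: d (ρ_c − ρ_w) = a (ρ_m − ρ_c).
a = d (ρ_c − ρ_w)/(ρ_m − ρ_c) = 2.88 km × 1770/590 = 8.64 km.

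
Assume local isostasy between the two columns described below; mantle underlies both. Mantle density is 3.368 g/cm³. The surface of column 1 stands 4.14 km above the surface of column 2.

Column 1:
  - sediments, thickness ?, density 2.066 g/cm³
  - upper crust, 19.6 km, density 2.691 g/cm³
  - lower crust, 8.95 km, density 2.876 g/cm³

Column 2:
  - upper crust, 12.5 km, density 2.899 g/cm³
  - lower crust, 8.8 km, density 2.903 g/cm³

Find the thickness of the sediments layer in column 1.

4.78 km

Take the compensation level at the base of the deeper column (depth z_c below the surface of column 1) and equate Σ ρ_i t_i down to z_c; mantle fills any gap and the z_c terms cancel.
Column 1: x×2.066 + 19.6×2.691 + 8.95×2.876 + (z_c − 28.55 − x)×3.368
Column 2: 4.14×0 + 12.5×2.899 + 8.8×2.903 + (z_c − 4.14 − 21.3)×3.368
The z_c×3.368 term appears on both sides and cancels. Collect the known terms of each column as K = Σ(ρt)_known − 3.368 × (depth of known layers): K_1 = 78.4838 − 3.368×28.55 = −17.6726; K_2 = 61.7839 − 3.368×(4.14 + 21.3) = −23.89802.
Balance: K_1 − x×(3.368 − 2.066) = K_2, so x = (K_1 − K_2)/(3.368 − 2.066) = 6.22542/1.302 = 4.78 km.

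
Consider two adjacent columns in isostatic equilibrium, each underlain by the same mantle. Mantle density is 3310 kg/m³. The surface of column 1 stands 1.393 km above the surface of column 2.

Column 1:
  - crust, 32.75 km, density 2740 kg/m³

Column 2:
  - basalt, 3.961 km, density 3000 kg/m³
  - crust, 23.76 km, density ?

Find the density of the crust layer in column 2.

2770 kg/m³

Take the compensation level at the base of the deeper column (depth z_c below the surface of column 1) and equate Σ ρ_i t_i down to z_c; mantle fills any gap and the z_c terms cancel.
Column 1: 32.75×2740 + (z_c − 32.75)×3310
Column 2: 1.393×0 + 3.961×3000 + 23.76×ρ + (z_c − 1.393 − 27.721)×3310
The z_c×3310 term appears on both sides and cancels. Collect the known terms of each column as K = Σ(ρt)_known − 3310 × (depth of known layers): K_1 = 89735 − 3310×32.75 = −18667.5; K_2 = 11883 − 3310×(1.393 + 27.721) = −84484.34.
Balance: K_1 = K_2 + 23.76×ρ, so ρ = (K_1 − K_2)/23.76 = 65816.8/23.76 = 2770 kg/m³.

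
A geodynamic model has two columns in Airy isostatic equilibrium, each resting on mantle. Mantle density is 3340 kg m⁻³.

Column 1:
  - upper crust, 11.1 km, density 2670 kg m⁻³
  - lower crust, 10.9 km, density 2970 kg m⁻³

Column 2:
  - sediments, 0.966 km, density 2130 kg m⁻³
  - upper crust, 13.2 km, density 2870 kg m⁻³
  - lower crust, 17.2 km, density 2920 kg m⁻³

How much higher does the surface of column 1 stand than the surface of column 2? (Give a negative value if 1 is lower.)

For any compensation level in the mantle, the mantle terms cancel and isostasy reduces to e = (Σt_1 − Σt_2) − (Σ(ρt)_1 − Σ(ρt)_2) / ρ_m.
Σt_1 = 22 km; Σt_2 = 31.366 km; Σ(ρt)_1 = 62010; Σ(ρt)_2 = 90165.58 (in km·kg m⁻³).
e = (22 − 31.366) − (62010 − 90165.58) / 3340 = −0.936 km.

−0.936 km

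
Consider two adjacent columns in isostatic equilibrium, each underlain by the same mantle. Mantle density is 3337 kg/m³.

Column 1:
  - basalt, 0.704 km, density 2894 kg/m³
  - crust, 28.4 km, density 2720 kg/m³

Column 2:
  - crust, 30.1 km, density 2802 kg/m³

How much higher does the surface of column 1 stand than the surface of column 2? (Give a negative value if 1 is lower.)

0.519 km

For any compensation level in the mantle, the mantle terms cancel and isostasy reduces to e = (Σt_1 − Σt_2) − (Σ(ρt)_1 − Σ(ρt)_2) / ρ_m.
Σt_1 = 29.104 km; Σt_2 = 30.1 km; Σ(ρt)_1 = 79285.376; Σ(ρt)_2 = 84340.2 (in km·kg/m³).
e = (29.104 − 30.1) − (79285.376 − 84340.2) / 3337 = 0.519 km.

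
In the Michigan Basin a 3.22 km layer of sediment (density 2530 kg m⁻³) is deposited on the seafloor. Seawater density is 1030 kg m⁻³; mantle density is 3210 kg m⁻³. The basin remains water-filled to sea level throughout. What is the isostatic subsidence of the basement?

2.22 km

Submarine loading: the sediment displaces seawater, and the subsidence is in turn flooded, so s (ρ_m − ρ_w) = t (ρ_sed − ρ_w).
s = 3.22 km × (2530 − 1030) / (3210 − 1030) = 2.22 km.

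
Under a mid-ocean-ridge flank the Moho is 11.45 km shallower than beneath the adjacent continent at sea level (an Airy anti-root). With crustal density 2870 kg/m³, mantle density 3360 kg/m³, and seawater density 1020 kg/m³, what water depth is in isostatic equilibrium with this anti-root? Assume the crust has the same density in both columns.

3.03 km

Replacing a thickness d of crust by seawater at the top must be balanced by replacing crust with mantle at the base: d (ρ_c − ρ_w) = a (ρ_m − ρ_c).
d = a (ρ_m − ρ_c)/(ρ_c − ρ_w) = 11.45 km × 490/1850 = 3.03 km.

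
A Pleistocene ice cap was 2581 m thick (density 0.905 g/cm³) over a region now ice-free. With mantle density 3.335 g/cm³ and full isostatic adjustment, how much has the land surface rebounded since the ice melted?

Removing the load lets mantle flow back in; uplift u satisfies ρ_ice t = ρ_m u.
u = t ρ_ice/ρ_m = 2581 m × 0.905/3.335 = 700 m.

700 m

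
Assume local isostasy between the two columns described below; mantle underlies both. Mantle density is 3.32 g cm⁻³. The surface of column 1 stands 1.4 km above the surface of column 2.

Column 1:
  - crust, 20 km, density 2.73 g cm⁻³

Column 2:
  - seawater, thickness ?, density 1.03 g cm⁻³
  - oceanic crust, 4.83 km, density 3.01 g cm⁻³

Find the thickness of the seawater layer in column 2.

Take the compensation level at the base of the deeper column (depth z_c below the surface of column 1) and equate Σ ρ_i t_i down to z_c; mantle fills any gap and the z_c terms cancel.
Column 1: 20×2.73 + (z_c − 20)×3.32
Column 2: 1.4×0 + x×1.03 + 4.83×3.01 + (z_c − 1.4 − 4.83 − x)×3.32
The z_c×3.32 term appears on both sides and cancels. Collect the known terms of each column as K = Σ(ρt)_known − 3.32 × (depth of known layers): K_1 = 54.6 − 3.32×20 = −11.8; K_2 = 14.5383 − 3.32×(1.4 + 4.83) = −6.1453.
Balance: K_1 = K_2 − x×(3.32 − 1.03), so x = (K_2 − K_1)/(3.32 − 1.03) = 5.6547/2.29 = 2.47 km.

2.47 km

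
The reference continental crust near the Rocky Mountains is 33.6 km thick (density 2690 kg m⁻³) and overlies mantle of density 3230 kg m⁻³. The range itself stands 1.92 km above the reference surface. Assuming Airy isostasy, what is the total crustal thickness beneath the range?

45.1 km

Root depth r = h ρ_c / (ρ_m − ρ_c) = 1.92 km × 2690 / 540 = 9.564 km.
Total thickness = T + h + r = 33.6 km + 1.92 km + 9.564 km = 45.1 km.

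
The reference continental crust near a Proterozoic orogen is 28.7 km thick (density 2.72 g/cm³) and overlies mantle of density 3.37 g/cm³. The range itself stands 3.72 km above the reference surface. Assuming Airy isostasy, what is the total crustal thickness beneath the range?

Root depth r = h ρ_c / (ρ_m − ρ_c) = 3.72 km × 2.72 / 0.65 = 15.57 km.
Total thickness = T + h + r = 28.7 km + 3.72 km + 15.57 km = 48 km.

48 km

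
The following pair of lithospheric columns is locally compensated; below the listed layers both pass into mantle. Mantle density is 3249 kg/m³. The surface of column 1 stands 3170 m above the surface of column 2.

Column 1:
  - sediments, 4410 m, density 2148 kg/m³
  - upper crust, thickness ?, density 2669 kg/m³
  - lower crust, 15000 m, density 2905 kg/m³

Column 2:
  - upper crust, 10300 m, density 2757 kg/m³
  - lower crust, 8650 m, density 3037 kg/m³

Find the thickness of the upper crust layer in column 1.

Take the compensation level at the base of the deeper column (depth z_c below the surface of column 1) and equate Σ ρ_i t_i down to z_c; mantle fills any gap and the z_c terms cancel.
Column 1: 4410×2148 + x×2669 + 15000×2905 + (z_c − 19410 − x)×3249
Column 2: 3170×0 + 10300×2757 + 8650×3037 + (z_c − 3170 − 18950)×3249
The z_c×3249 term appears on both sides and cancels. Collect the known terms of each column as K = Σ(ρt)_known − 3249 × (depth of known layers): K_1 = 53047680 − 3249×19410 = −10015410; K_2 = 54667150 − 3249×(3170 + 18950) = −17200730.
Balance: K_1 − x×(3249 − 2669) = K_2, so x = (K_1 − K_2)/(3249 − 2669) = 7185320/580 = 12400 m.

12400 m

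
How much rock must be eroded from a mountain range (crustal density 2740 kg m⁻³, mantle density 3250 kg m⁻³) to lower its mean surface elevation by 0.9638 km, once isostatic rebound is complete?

6.14 km

Net drop Δ = e − u = e − e ρ_c/ρ_m = e (ρ_m − ρ_c)/ρ_m.
e = Δ ρ_m/(ρ_m − ρ_c) = 0.9638 km × 3250/510 = 6.14 km.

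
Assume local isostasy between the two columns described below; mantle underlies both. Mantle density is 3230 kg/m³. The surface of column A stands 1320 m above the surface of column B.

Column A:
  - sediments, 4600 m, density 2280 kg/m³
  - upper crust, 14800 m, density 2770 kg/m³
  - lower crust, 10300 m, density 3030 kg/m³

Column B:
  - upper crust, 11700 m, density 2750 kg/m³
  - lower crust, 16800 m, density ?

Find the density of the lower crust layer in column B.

3030 kg/m³

Take the compensation level at the base of the deeper column (depth z_c below the surface of column A) and equate Σ ρ_i t_i down to z_c; mantle fills any gap and the z_c terms cancel.
Column A: 4600×2280 + 14800×2770 + 10300×3030 + (z_c − 29700)×3230
Column B: 1320×0 + 11700×2750 + 16800×ρ + (z_c − 1320 − 28500)×3230
The z_c×3230 term appears on both sides and cancels. Collect the known terms of each column as K = Σ(ρt)_known − 3230 × (depth of known layers): K_A = 82693000 − 3230×29700 = −13238000; K_B = 32175000 − 3230×(1320 + 28500) = −64143600.
Balance: K_A = K_B + 16800×ρ, so ρ = (K_A − K_B)/16800 = 50905600/16800 = 3030 kg/m³.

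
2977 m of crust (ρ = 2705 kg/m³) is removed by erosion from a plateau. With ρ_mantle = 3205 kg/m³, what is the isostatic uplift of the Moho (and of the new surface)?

Unloading: uplift u = e ρ_c/ρ_m = 2977 m × 2705/3205 = 2510 m.

2510 m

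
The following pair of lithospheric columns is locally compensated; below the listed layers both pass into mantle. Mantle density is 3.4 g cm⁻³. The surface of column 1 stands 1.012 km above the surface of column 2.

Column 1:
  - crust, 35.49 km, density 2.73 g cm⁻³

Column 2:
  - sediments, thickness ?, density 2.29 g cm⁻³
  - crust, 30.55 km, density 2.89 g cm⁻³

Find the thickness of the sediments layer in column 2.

4.29 km

Take the compensation level at the base of the deeper column (depth z_c below the surface of column 1) and equate Σ ρ_i t_i down to z_c; mantle fills any gap and the z_c terms cancel.
Column 1: 35.49×2.73 + (z_c − 35.49)×3.4
Column 2: 1.012×0 + x×2.29 + 30.55×2.89 + (z_c − 1.012 − 30.55 − x)×3.4
The z_c×3.4 term appears on both sides and cancels. Collect the known terms of each column as K = Σ(ρt)_known − 3.4 × (depth of known layers): K_1 = 96.8877 − 3.4×35.49 = −23.7783; K_2 = 88.2895 − 3.4×(1.012 + 30.55) = −19.0213.
Balance: K_1 = K_2 − x×(3.4 − 2.29), so x = (K_2 − K_1)/(3.4 − 2.29) = 4.757/1.11 = 4.29 km.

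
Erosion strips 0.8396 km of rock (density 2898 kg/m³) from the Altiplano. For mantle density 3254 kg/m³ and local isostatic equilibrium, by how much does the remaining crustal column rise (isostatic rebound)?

0.748 km

Unloading: uplift u = e ρ_c/ρ_m = 0.8396 km × 2898/3254 = 0.748 km.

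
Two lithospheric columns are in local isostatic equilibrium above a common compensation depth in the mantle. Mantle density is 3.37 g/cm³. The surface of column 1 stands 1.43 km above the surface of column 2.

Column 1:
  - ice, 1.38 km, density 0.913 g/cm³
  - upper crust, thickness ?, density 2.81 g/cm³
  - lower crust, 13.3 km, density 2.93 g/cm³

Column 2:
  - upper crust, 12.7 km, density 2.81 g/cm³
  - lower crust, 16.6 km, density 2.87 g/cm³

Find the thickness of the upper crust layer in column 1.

19.6 km

Take the compensation level at the base of the deeper column (depth z_c below the surface of column 1) and equate Σ ρ_i t_i down to z_c; mantle fills any gap and the z_c terms cancel.
Column 1: 1.38×0.913 + x×2.81 + 13.3×2.93 + (z_c − 14.68 − x)×3.37
Column 2: 1.43×0 + 12.7×2.81 + 16.6×2.87 + (z_c − 1.43 − 29.3)×3.37
The z_c×3.37 term appears on both sides and cancels. Collect the known terms of each column as K = Σ(ρt)_known − 3.37 × (depth of known layers): K_1 = 40.22894 − 3.37×14.68 = −9.24266; K_2 = 83.329 − 3.37×(1.43 + 29.3) = −20.2311.
Balance: K_1 − x×(3.37 − 2.81) = K_2, so x = (K_1 − K_2)/(3.37 − 2.81) = 10.9884/0.56 = 19.6 km.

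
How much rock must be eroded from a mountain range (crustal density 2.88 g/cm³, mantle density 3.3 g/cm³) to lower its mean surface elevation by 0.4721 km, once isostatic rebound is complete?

3.71 km

Net drop Δ = e − u = e − e ρ_c/ρ_m = e (ρ_m − ρ_c)/ρ_m.
e = Δ ρ_m/(ρ_m − ρ_c) = 0.4721 km × 3.3/0.42 = 3.71 km.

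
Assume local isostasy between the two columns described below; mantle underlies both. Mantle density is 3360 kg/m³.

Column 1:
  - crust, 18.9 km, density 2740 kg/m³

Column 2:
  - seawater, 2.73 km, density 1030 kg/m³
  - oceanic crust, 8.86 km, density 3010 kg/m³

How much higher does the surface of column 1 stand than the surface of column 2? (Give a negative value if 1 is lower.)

0.671 km

For any compensation level in the mantle, the mantle terms cancel and isostasy reduces to e = (Σt_1 − Σt_2) − (Σ(ρt)_1 − Σ(ρt)_2) / ρ_m.
Σt_1 = 18.9 km; Σt_2 = 11.59 km; Σ(ρt)_1 = 51786; Σ(ρt)_2 = 29480.5 (in km·kg/m³).
e = (18.9 − 11.59) − (51786 − 29480.5) / 3360 = 0.671 km.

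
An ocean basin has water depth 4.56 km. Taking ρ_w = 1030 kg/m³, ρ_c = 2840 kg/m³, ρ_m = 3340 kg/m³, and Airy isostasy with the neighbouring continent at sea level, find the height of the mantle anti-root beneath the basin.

16.5 km

By Archimedes' principle applied to the lithosphere: replacing crust with seawater at the top is compensated by replacing crust with mantle at the base: d (ρ_c − ρ_w) = a (ρ_m − ρ_c).
a = d (ρ_c − ρ_w)/(ρ_m − ρ_c) = 4.56 km × 1810/500 = 16.5 km.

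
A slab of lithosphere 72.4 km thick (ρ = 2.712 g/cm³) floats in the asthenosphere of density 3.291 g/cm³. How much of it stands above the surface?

12.7 km

Floating equilibrium: submerged depth d = t ρ_obj/ρ_fluid = 72.4 km × 2.712/3.291 = 59.66 km.
Freeboard = t − d = 72.4 km − 59.66 km = 12.7 km.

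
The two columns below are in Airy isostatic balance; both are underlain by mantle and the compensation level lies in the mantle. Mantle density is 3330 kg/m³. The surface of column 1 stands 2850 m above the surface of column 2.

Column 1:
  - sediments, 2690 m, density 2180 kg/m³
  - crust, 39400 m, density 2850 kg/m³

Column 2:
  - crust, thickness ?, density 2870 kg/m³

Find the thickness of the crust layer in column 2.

27200 m

Take the compensation level at the base of the deeper column (depth z_c below the surface of column 1) and equate Σ ρ_i t_i down to z_c; mantle fills any gap and the z_c terms cancel.
Column 1: 2690×2180 + 39400×2850 + (z_c − 42090)×3330
Column 2: 2850×0 + x×2870 + (z_c − 2850 − 0 − x)×3330
The z_c×3330 term appears on both sides and cancels. Collect the known terms of each column as K = Σ(ρt)_known − 3330 × (depth of known layers): K_1 = 118154200 − 3330×42090 = −22005500; K_2 = 0 − 3330×(2850 + 0) = −9490500.
Balance: K_1 = K_2 − x×(3330 − 2870), so x = (K_2 − K_1)/(3330 − 2870) = 12515000/460 = 27200 m.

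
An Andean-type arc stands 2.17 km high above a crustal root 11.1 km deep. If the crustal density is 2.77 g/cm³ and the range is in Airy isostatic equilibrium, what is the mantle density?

3.31 g/cm³

Airy balance: ρ_c h = (ρ_m − ρ_c) r → ρ_m = ρ_c (1 + h/r).
ρ_m = 2.77 × (1 + 2.17 km/11.1 km) = 3.31 g/cm³.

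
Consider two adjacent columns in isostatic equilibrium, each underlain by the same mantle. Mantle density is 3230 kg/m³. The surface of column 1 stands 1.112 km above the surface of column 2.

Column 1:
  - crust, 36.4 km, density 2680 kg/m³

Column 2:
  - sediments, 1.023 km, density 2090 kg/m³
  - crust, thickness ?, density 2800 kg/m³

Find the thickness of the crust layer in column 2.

Take the compensation level at the base of the deeper column (depth z_c below the surface of column 1) and equate Σ ρ_i t_i down to z_c; mantle fills any gap and the z_c terms cancel.
Column 1: 36.4×2680 + (z_c − 36.4)×3230
Column 2: 1.112×0 + 1.023×2090 + x×2800 + (z_c − 1.112 − 1.023 − x)×3230
The z_c×3230 term appears on both sides and cancels. Collect the known terms of each column as K = Σ(ρt)_known − 3230 × (depth of known layers): K_1 = 97552 − 3230×36.4 = −20020; K_2 = 2138.07 − 3230×(1.112 + 1.023) = −4757.98.
Balance: K_1 = K_2 − x×(3230 − 2800), so x = (K_2 − K_1)/(3230 − 2800) = 15262/430 = 35.5 km.

35.5 km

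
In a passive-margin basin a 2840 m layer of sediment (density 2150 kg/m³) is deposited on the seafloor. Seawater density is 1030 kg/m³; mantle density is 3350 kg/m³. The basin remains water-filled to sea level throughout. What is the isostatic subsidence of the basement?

Submarine loading: the sediment displaces seawater, and the subsidence is in turn flooded, so s (ρ_m − ρ_w) = t (ρ_sed − ρ_w).
s = 2840 m × (2150 − 1030) / (3350 − 1030) = 1370 m.

1370 m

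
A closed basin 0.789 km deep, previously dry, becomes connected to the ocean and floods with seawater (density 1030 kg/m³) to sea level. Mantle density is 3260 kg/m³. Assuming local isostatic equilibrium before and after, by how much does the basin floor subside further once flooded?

After flooding the water column is d + s deep. Its weight must equal the weight of mantle displaced by the extra subsidence s: (d + s) ρ_w = s ρ_m.
s = d ρ_w / (ρ_m − ρ_w) = 0.789 km × 1030/(3260 − 1030) = 0.364 km.

0.364 km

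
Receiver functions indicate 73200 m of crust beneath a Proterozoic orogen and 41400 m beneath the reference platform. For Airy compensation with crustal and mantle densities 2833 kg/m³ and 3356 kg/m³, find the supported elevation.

4960 m

Excess crust Δ = 73200 m − 41400 m = 31800 m, split between elevation h and root r with h + r = Δ.
Airy balance ρ_c h = (ρ_m − ρ_c) r gives r = h ρ_c/(ρ_m − ρ_c), so h (1 + ρ_c/(ρ_m − ρ_c)) = Δ, i.e. h = Δ (ρ_m − ρ_c)/ρ_m.
h = 31800 m × 523/3356 = 4960 m.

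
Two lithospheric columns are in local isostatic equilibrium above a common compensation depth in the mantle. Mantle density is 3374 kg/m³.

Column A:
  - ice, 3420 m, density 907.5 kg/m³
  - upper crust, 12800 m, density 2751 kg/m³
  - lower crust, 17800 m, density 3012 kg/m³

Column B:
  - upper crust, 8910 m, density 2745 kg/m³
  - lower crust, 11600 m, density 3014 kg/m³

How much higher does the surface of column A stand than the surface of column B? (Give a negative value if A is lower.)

For any compensation level in the mantle, the mantle terms cancel and isostasy reduces to e = (Σt_A − Σt_B) − (Σ(ρt)_A − Σ(ρt)_B) / ρ_m.
Σt_A = 34020 m; Σt_B = 20510 m; Σ(ρt)_A = 91930050; Σ(ρt)_B = 59420350 (in m·kg/m³).
e = (34020 − 20510) − (91930050 − 59420350) / 3374 = 3870 m.

3870 m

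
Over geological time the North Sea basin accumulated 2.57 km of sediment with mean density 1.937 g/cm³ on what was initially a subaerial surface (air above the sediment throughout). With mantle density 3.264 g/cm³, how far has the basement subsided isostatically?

Subaerial load: s = t ρ_sed / ρ_m = 2.57 km × 1.937/3.264 = 1.53 km.

1.53 km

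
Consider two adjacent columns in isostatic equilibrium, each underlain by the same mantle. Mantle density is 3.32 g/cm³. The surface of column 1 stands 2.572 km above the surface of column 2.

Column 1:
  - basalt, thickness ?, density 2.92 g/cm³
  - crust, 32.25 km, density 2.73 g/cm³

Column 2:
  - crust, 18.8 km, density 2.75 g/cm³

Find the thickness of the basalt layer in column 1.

0.569 km

Take the compensation level at the base of the deeper column (depth z_c below the surface of column 1) and equate Σ ρ_i t_i down to z_c; mantle fills any gap and the z_c terms cancel.
Column 1: x×2.92 + 32.25×2.73 + (z_c − 32.25 − x)×3.32
Column 2: 2.572×0 + 18.8×2.75 + (z_c − 2.572 − 18.8)×3.32
The z_c×3.32 term appears on both sides and cancels. Collect the known terms of each column as K = Σ(ρt)_known − 3.32 × (depth of known layers): K_1 = 88.0425 − 3.32×32.25 = −19.0275; K_2 = 51.7 − 3.32×(2.572 + 18.8) = −19.25504.
Balance: K_1 − x×(3.32 − 2.92) = K_2, so x = (K_1 − K_2)/(3.32 − 2.92) = 0.22754/0.4 = 0.569 km.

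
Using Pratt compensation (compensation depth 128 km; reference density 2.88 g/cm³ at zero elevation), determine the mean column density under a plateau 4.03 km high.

Pratt balance: ρ_ref D = ρ (D + h).
ρ = ρ_ref D/(D + h) = 2.88 × 128 km/(128 km + 4.03 km) = 2.79 g/cm³.

2.79 g/cm³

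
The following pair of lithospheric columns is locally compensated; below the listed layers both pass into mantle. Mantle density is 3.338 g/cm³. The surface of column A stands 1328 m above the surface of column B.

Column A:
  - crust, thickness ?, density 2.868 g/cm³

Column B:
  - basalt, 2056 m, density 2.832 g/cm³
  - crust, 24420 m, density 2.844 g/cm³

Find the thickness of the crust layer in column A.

37300 m

Take the compensation level at the base of the deeper column (depth z_c below the surface of column A) and equate Σ ρ_i t_i down to z_c; mantle fills any gap and the z_c terms cancel.
Column A: x×2.868 + (z_c − 0 − x)×3.338
Column B: 1328×0 + 2056×2.832 + 24420×2.844 + (z_c − 1328 − 26476)×3.338
The z_c×3.338 term appears on both sides and cancels. Collect the known terms of each column as K = Σ(ρt)_known − 3.338 × (depth of known layers): K_A = 0 − 3.338×0 = 0; K_B = 75273.072 − 3.338×(1328 + 26476) = −17536.68.
Balance: K_A − x×(3.338 − 2.868) = K_B, so x = (K_A − K_B)/(3.338 − 2.868) = 17536.7/0.47 = 37300 m.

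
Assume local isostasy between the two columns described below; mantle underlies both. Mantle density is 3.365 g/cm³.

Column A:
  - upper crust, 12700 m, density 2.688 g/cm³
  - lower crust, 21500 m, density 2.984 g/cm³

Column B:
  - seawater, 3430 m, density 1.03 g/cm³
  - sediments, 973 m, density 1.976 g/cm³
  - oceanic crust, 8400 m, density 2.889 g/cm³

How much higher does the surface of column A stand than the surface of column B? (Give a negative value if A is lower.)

1020 m

For any compensation level in the mantle, the mantle terms cancel and isostasy reduces to e = (Σt_A − Σt_B) − (Σ(ρt)_A − Σ(ρt)_B) / ρ_m.
Σt_A = 34200 m; Σt_B = 12803 m; Σ(ρt)_A = 98293.6; Σ(ρt)_B = 29723.148 (in m·g/cm³).
e = (34200 − 12803) − (98293.6 − 29723.148) / 3.365 = 1020 m.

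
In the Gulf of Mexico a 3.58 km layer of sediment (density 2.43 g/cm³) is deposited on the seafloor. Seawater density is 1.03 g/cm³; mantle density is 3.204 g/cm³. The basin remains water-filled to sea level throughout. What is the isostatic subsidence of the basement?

Submarine loading: the sediment displaces seawater, and the subsidence is in turn flooded, so s (ρ_m − ρ_w) = t (ρ_sed − ρ_w).
s = 3.58 km × (2.43 − 1.03) / (3.204 − 1.03) = 2.31 km.

2.31 km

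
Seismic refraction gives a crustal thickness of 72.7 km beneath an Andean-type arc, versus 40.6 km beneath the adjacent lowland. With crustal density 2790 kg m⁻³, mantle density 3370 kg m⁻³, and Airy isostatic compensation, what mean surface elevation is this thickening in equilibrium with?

5.52 km

Excess crust Δ = 72.7 km − 40.6 km = 32.1 km, split between elevation h and root r with h + r = Δ.
Airy balance ρ_c h = (ρ_m − ρ_c) r gives r = h ρ_c/(ρ_m − ρ_c), so h (1 + ρ_c/(ρ_m − ρ_c)) = Δ, i.e. h = Δ (ρ_m − ρ_c)/ρ_m.
h = 32.1 km × 580/3370 = 5.52 km.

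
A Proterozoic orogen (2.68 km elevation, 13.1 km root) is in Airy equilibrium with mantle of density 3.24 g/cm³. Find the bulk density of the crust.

ρ_c h = (ρ_m − ρ_c) r → ρ_c (h + r) = ρ_m r → ρ_c = ρ_m r / (h + r).
ρ_c = 3.24 × 13.1 km / (2.68 km + 13.1 km) = 2.69 g/cm³.

2.69 g/cm³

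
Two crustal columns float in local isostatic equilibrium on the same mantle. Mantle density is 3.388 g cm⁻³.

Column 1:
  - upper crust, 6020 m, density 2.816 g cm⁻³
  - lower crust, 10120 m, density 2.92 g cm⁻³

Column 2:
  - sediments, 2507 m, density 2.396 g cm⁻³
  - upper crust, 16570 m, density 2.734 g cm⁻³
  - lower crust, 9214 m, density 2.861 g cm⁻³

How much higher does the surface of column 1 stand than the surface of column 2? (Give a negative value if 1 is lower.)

For any compensation level in the mantle, the mantle terms cancel and isostasy reduces to e = (Σt_1 − Σt_2) − (Σ(ρt)_1 − Σ(ρt)_2) / ρ_m.
Σt_1 = 16140 m; Σt_2 = 28291 m; Σ(ρt)_1 = 46502.72; Σ(ρt)_2 = 77670.406 (in m·g cm⁻³).
e = (16140 − 28291) − (46502.72 − 77670.406) / 3.388 = −2950 m.

−2950 m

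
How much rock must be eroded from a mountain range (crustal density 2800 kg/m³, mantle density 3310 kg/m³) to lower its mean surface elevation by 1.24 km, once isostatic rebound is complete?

8.05 km

Net drop Δ = e − u = e − e ρ_c/ρ_m = e (ρ_m − ρ_c)/ρ_m.
e = Δ ρ_m/(ρ_m − ρ_c) = 1.24 km × 3310/510 = 8.05 km.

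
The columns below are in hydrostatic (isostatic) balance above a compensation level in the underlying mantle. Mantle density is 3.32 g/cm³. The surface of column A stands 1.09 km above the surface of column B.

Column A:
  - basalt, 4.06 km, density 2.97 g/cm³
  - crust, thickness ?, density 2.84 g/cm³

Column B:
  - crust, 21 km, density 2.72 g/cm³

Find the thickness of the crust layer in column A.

30.8 km

Take the compensation level at the base of the deeper column (depth z_c below the surface of column A) and equate Σ ρ_i t_i down to z_c; mantle fills any gap and the z_c terms cancel.
Column A: 4.06×2.97 + x×2.84 + (z_c − 4.06 − x)×3.32
Column B: 1.09×0 + 21×2.72 + (z_c − 1.09 − 21)×3.32
The z_c×3.32 term appears on both sides and cancels. Collect the known terms of each column as K = Σ(ρt)_known − 3.32 × (depth of known layers): K_A = 12.0582 − 3.32×4.06 = −1.421; K_B = 57.12 − 3.32×(1.09 + 21) = −16.2188.
Balance: K_A − x×(3.32 − 2.84) = K_B, so x = (K_A − K_B)/(3.32 − 2.84) = 14.7978/0.48 = 30.8 km.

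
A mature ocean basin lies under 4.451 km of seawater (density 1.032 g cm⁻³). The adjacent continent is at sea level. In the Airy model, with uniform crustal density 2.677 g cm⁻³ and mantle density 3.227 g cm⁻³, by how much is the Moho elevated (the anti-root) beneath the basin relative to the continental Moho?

13.3 km

Isostatic balance requires: replacing crust with seawater at the top is compensated by replacing crust with mantle at the base: d (ρ_c − ρ_w) = a (ρ_m − ρ_c).
a = d (ρ_c − ρ_w)/(ρ_m − ρ_c) = 4.451 km × 1.645/0.55 = 13.3 km.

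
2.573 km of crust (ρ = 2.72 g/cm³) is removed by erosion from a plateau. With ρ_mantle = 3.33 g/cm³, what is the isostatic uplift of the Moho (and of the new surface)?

2.1 km

Unloading: uplift u = e ρ_c/ρ_m = 2.573 km × 2.72/3.33 = 2.1 km.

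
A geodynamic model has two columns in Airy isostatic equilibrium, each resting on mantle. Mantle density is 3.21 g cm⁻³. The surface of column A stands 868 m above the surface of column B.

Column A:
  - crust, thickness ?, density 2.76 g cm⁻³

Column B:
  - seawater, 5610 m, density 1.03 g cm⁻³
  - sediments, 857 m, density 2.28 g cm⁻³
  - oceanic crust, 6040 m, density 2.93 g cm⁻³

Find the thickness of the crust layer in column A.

Take the compensation level at the base of the deeper column (depth z_c below the surface of column A) and equate Σ ρ_i t_i down to z_c; mantle fills any gap and the z_c terms cancel.
Column A: x×2.76 + (z_c − 0 − x)×3.21
Column B: 868×0 + 5610×1.03 + 857×2.28 + 6040×2.93 + (z_c − 868 − 12507)×3.21
The z_c×3.21 term appears on both sides and cancels. Collect the known terms of each column as K = Σ(ρt)_known − 3.21 × (depth of known layers): K_A = 0 − 3.21×0 = 0; K_B = 25429.46 − 3.21×(868 + 12507) = −17504.29.
Balance: K_A − x×(3.21 − 2.76) = K_B, so x = (K_A − K_B)/(3.21 − 2.76) = 17504.3/0.45 = 38900 m.

38900 m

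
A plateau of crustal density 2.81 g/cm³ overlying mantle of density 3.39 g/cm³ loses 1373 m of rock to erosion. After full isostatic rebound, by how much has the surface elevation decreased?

235 m

Rebound u = e ρ_c/ρ_m = 1373 m × 2.81/3.39 = 1138 m.
Net surface drop = e − u = 1373 m − 1138 m = e (ρ_m − ρ_c)/ρ_m = 235 m.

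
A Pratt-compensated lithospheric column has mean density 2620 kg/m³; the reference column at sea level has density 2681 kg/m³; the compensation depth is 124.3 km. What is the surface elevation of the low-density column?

2.89 km

ρ_ref D = ρ (D + h) → h = D (ρ_ref − ρ)/ρ.
h = 124.3 km × (2681 − 2620)/2620 = 2.89 km.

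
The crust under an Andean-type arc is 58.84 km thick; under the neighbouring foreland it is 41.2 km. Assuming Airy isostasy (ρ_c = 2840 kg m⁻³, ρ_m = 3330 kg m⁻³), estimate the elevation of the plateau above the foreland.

2.6 km

Excess crust Δ = 58.84 km − 41.2 km = 17.64 km, split between elevation h and root r with h + r = Δ.
Airy balance ρ_c h = (ρ_m − ρ_c) r gives r = h ρ_c/(ρ_m − ρ_c), so h (1 + ρ_c/(ρ_m − ρ_c)) = Δ, i.e. h = Δ (ρ_m − ρ_c)/ρ_m.
h = 17.64 km × 490/3330 = 2.6 km.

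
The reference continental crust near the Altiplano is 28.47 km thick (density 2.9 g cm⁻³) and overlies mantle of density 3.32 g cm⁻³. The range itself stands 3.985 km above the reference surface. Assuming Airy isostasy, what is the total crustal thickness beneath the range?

60 km

Root depth r = h ρ_c / (ρ_m − ρ_c) = 3.985 km × 2.9 / 0.42 = 27.52 km.
Total thickness = T + h + r = 28.47 km + 3.985 km + 27.52 km = 60 km.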